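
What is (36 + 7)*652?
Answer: 28036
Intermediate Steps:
(36 + 7)*652 = 43*652 = 28036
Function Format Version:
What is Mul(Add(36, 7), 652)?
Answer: 28036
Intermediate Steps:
Mul(Add(36, 7), 652) = Mul(43, 652) = 28036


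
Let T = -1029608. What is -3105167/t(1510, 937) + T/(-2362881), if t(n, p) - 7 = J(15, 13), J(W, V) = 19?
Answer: -564393333563/4725762 ≈ -1.1943e+5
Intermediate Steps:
t(n, p) = 26 (t(n, p) = 7 + 19 = 26)
-3105167/t(1510, 937) + T/(-2362881) = -3105167/26 - 1029608/(-2362881) = -3105167*1/26 - 1029608*(-1/2362881) = -238859/2 + 1029608/2362881 = -564393333563/4725762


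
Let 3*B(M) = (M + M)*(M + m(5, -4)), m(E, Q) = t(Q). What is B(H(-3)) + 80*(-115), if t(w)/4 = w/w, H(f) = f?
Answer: -9202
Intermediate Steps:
t(w) = 4 (t(w) = 4*(w/w) = 4*1 = 4)
m(E, Q) = 4
B(M) = 2*M*(4 + M)/3 (B(M) = ((M + M)*(M + 4))/3 = ((2*M)*(4 + M))/3 = (2*M*(4 + M))/3 = 2*M*(4 + M)/3)
B(H(-3)) + 80*(-115) = (⅔)*(-3)*(4 - 3) + 80*(-115) = (⅔)*(-3)*1 - 9200 = -2 - 9200 = -9202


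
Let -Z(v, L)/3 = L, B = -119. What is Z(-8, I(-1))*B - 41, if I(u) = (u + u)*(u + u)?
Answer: 1387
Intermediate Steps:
I(u) = 4*u² (I(u) = (2*u)*(2*u) = 4*u²)
Z(v, L) = -3*L
Z(-8, I(-1))*B - 41 = -12*(-1)²*(-119) - 41 = -12*(-119) - 41 = 1428 - 41 = 1387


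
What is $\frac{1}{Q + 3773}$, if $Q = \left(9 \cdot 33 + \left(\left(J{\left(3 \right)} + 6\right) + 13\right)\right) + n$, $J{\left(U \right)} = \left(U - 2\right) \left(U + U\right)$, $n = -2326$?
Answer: $\frac{1}{1769} \approx 0.00056529$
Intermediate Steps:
$J{\left(U \right)} = 2 U \left(-2 + U\right)$ ($J{\left(U \right)} = \left(-2 + U\right) 2 U = 2 U \left(-2 + U\right)$)
$Q = -2004$ ($Q = \left(9 \cdot 33 + \left(\left(2 \cdot 3 \left(-2 + 3\right) + 6\right) + 13\right)\right) - 2326 = \left(297 + \left(\left(2 \cdot 3 \cdot 1 + 6\right) + 13\right)\right) - 2326 = \left(297 + \left(\left(6 + 6\right) + 13\right)\right) - 2326 = \left(297 + \left(12 + 13\right)\right) - 2326 = \left(297 + 25\right) - 2326 = 322 - 2326 = -2004$)
$\frac{1}{Q + 3773} = \frac{1}{-2004 + 3773} = \frac{1}{1769}$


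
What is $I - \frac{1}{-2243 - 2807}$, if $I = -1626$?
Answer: $- \frac{8211299}{5050} \approx -1626.0$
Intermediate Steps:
$I - \frac{1}{-2243 - 2807} = -1626 - \frac{1}{-2243 - 2807} = -1626 - \frac{1}{-5050} = -1626 - - \frac{1}{5050} = -1626 + \frac{1}{5050} = - \frac{8211299}{5050}$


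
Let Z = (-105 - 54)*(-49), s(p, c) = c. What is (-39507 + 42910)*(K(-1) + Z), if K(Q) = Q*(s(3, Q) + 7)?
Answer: 26492355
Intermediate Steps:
Z = 7791 (Z = -159*(-49) = 7791)
K(Q) = Q*(7 + Q) (K(Q) = Q*(Q + 7) = Q*(7 + Q))
(-39507 + 42910)*(K(-1) + Z) = (-39507 + 42910)*(-(7 - 1) + 7791) = 3403*(-1*6 + 7791) = 3403*(-6 + 7791) = 3403*7785 = 26492355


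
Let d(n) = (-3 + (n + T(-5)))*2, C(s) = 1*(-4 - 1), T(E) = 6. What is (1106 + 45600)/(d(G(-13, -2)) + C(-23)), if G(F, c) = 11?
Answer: 46706/23 ≈ 2030.7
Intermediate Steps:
C(s) = -5 (C(s) = 1*(-5) = -5)
d(n) = 6 + 2*n (d(n) = (-3 + (n + 6))*2 = (-3 + (6 + n))*2 = (3 + n)*2 = 6 + 2*n)
(1106 + 45600)/(d(G(-13, -2)) + C(-23)) = (1106 + 45600)/((6 + 2*11) - 5) = 46706/((6 + 22) - 5) = 46706/(28 - 5) = 46706/23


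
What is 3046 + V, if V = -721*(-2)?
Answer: 4488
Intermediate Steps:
V = 1442
3046 + V = 3046 + 1442 = 4488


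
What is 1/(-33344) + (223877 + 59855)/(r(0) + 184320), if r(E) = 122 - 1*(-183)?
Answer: 9460575183/6156136000 ≈ 1.5368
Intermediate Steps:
r(E) = 305 (r(E) = 122 + 183 = 305)
1/(-33344) + (223877 + 59855)/(r(0) + 184320) = 1/(-33344) + (223877 + 59855)/(305 + 184320) = -1/33344 + 283732/184625 = 9460575183/6156136000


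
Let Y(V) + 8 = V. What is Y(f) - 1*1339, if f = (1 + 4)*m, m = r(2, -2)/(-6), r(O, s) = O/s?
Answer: -8077/6 ≈ -1346.2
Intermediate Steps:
m = ⅙ (m = (2/(-2))/(-6) = (2*(-½))*(-⅙) = -1*(-⅙) = ⅙ ≈ 0.16667)
f = ⅚ (f = (1 + 4)*(⅙) = 5*(⅙) = ⅚ ≈ 0.83333)
Y(V) = -8 + V
Y(f) - 1*1339 = (-8 + ⅚) - 1*1339 = -43/6 - 1339 = -8077/6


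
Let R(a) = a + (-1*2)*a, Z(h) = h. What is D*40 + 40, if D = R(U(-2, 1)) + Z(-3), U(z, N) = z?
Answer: 0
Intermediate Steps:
R(a) = -a (R(a) = a - 2*a = -a)
D = -1 (D = -1*(-2) - 3 = 2 - 3 = -1)
D*40 + 40 = -1*40 + 40 = -40 + 40 = 0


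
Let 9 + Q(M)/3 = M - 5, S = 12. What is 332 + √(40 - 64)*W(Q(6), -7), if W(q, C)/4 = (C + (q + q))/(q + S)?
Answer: 332 + 110*I*√6/3 ≈ 332.0 + 89.815*I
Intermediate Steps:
Q(M) = -42 + 3*M (Q(M) = -27 + 3*(M - 5) = -27 + 3*(-5 + M) = -27 + (-15 + 3*M) = -42 + 3*M)
W(q, C) = 4*(C + 2*q)/(12 + q) (W(q, C) = 4*((C + (q + q))/(q + 12)) = 4*((C + 2*q)/(12 + q)) = 4*(C + 2*q)/(12 + q))
332 + √(40 - 64)*W(Q(6), -7) = 332 + √(40 - 64)*(4*(-7 + 2*(-42 + 3*6))/(12 + (-42 + 3*6))) = 332 + √(-24)*(4*(-7 + 2*(-42 + 18))/(12 + (-42 + 18))) = 332 + (2*I*√6)*(4*(-7 + 2*(-24))/(12 - 24)) = 332 + (2*I*√6)*(4*(-7 - 48)/(-12)) = 332 + (2*I*√6)*(4*(-1/12)*(-55)) = 332 + (2*I*√6)*(55/3) = 332 + 110*I*√6/3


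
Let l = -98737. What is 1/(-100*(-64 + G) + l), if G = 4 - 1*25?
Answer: -1/90237 ≈ -1.1082e-5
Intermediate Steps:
G = -21 (G = 4 - 25 = -21)
1/(-100*(-64 + G) + l) = 1/(-100*(-64 - 21) - 98737) = 1/(-100*(-85) - 98737) = 1/(8500 - 98737) = 1/(-90237) = -1/90237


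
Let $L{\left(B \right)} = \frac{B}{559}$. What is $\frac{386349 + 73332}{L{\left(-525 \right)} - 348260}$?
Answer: $- \frac{256961679}{194677865} \approx -1.3199$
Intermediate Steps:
$L{\left(B \right)} = \frac{B}{559}$ ($L{\left(B \right)} = B \frac{1}{559} = \frac{B}{559}$)
$\frac{386349 + 73332}{L{\left(-525 \right)} - 348260} = \frac{386349 + 73332}{\frac{1}{559} \left(-525\right) - 348260} = \frac{459681}{- \frac{525}{559} - 348260} = \frac{459681}{- \frac{194677865}{559}} = 459681 \left(- \frac{559}{194677865}\right) = - \frac{256961679}{194677865}$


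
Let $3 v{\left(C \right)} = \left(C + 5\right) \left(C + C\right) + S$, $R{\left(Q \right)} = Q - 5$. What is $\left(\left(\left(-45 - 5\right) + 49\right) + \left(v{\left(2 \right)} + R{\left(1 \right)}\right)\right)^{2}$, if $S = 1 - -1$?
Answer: $25$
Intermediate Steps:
$S = 2$ ($S = 1 + 1 = 2$)
$R{\left(Q \right)} = -5 + Q$ ($R{\left(Q \right)} = Q - 5 = -5 + Q$)
$v{\left(C \right)} = \frac{2}{3} + \frac{2 C \left(5 + C\right)}{3}$ ($v{\left(C \right)} = \frac{\left(C + 5\right) \left(C + C\right) + 2}{3} = \frac{\left(5 + C\right) 2 C + 2}{3} = \frac{2 C \left(5 + C\right) + 2}{3} = \frac{2 + 2 C \left(5 + C\right)}{3} = \frac{2}{3} + \frac{2 C \left(5 + C\right)}{3}$)
$\left(\left(\left(-45 - 5\right) + 49\right) + \left(v{\left(2 \right)} + R{\left(1 \right)}\right)\right)^{2} = \left(\left(\left(-45 - 5\right) + 49\right) + \left(\left(\frac{2}{3} + \frac{2 \cdot 2^{2}}{3} + \frac{10}{3} \cdot 2\right) + \left(-5 + 1\right)\right)\right)^{2} = \left(\left(-50 + 49\right) + \left(\left(\frac{2}{3} + \frac{2}{3} \cdot 4 + \frac{20}{3}\right) - 4\right)\right)^{2} = \left(-1 + \left(\left(\frac{2}{3} + \frac{8}{3} + \frac{20}{3}\right) - 4\right)\right)^{2} = \left(-1 + \left(10 - 4\right)\right)^{2} = \left(-1 + 6\right)^{2} = 5^{2} = 25$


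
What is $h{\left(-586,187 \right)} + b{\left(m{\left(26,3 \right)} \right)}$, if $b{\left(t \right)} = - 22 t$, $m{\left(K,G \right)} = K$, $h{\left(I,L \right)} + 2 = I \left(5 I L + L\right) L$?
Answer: $60020581212$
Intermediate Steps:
$h{\left(I,L \right)} = -2 + I L \left(L + 5 I L\right)$ ($h{\left(I,L \right)} = -2 + I \left(5 I L + L\right) L = -2 + I \left(L + 5 I L\right) L = -2 + I L \left(L + 5 I L\right)$)
$h{\left(-586,187 \right)} + b{\left(m{\left(26,3 \right)} \right)} = \left(-2 - 586 \cdot 187^{2} + 5 \left(-586\right)^{2} \cdot 187^{2}\right) - 572 = \left(-2 - 20491834 + 5 \cdot 343396 \cdot 34969\right) - 572 = \left(-2 - 20491834 + 60041073620\right) - 572 = 60020581784 - 572 = 60020581212$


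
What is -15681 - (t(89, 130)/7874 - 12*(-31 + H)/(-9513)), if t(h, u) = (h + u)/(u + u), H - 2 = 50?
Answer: -4847526558469/309133240 ≈ -15681.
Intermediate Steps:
H = 52 (H = 2 + 50 = 52)
t(h, u) = (h + u)/(2*u) (t(h, u) = (h + u)/((2*u)) = (h + u)*(1/(2*u)) = (h + u)/(2*u))
-15681 - (t(89, 130)/7874 - 12*(-31 + H)/(-9513)) = -15681 - (((½)*(89 + 130)/130)/7874 - 12*(-31 + 52)/(-9513)) = -15681 - (((½)*(1/130)*219)*(1/7874) - 12*21*(-1/9513)) = -15681 - ((219/260)*(1/7874) - 252*(-1/9513)) = -15681 - (219/2047240 + 4/151) = -15681 - 1*8222029/309133240 = -15681 - 8222029/309133240 = -4847526558469/309133240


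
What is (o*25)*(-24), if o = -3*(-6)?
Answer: -10800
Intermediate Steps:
o = 18
(o*25)*(-24) = (18*25)*(-24) = 450*(-24) = -10800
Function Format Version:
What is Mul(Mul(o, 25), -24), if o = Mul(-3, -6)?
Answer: -10800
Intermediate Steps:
o = 18
Mul(Mul(o, 25), -24) = Mul(Mul(18, 25), -24) = Mul(450, -24) = -10800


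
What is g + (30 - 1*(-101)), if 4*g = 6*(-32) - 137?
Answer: 195/4 ≈ 48.750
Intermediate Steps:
g = -329/4 (g = (6*(-32) - 137)/4 = (-192 - 137)/4 = (¼)*(-329) = -329/4 ≈ -82.250)
g + (30 - 1*(-101)) = -329/4 + (30 - 1*(-101)) = -329/4 + (30 + 101) = -329/4 + 131 = 195/4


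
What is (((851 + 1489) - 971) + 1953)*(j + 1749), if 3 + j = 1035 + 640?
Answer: 11364562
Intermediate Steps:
j = 1672 (j = -3 + (1035 + 640) = -3 + 1675 = 1672)
(((851 + 1489) - 971) + 1953)*(j + 1749) = (((851 + 1489) - 971) + 1953)*(1672 + 1749) = ((2340 - 971) + 1953)*3421 = (1369 + 1953)*3421 = 3322*3421 = 11364562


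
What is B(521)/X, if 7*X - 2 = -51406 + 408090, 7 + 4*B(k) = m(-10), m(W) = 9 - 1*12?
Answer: -35/713372 ≈ -4.9063e-5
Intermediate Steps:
m(W) = -3 (m(W) = 9 - 12 = -3)
B(k) = -5/2 (B(k) = -7/4 + (¼)*(-3) = -7/4 - ¾ = -5/2)
X = 356686/7 (X = 2/7 + (-51406 + 408090)/7 = 2/7 + (⅐)*356684 = 2/7 + 356684/7 = 356686/7 ≈ 50955.)
B(521)/X = -5/(2*356686/7) = -5/2*7/356686 = -35/713372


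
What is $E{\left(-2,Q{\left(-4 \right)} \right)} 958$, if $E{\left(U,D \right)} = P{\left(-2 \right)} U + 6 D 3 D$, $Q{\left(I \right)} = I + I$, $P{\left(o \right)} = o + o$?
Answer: $1111280$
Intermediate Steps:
$P{\left(o \right)} = 2 o$
$Q{\left(I \right)} = 2 I$
$E{\left(U,D \right)} = - 4 U + 18 D^{2}$ ($E{\left(U,D \right)} = 2 \left(-2\right) U + 6 D 3 D = - 4 U + 18 D D = - 4 U + 18 D^{2}$)
$E{\left(-2,Q{\left(-4 \right)} \right)} 958 = \left(\left(-4\right) \left(-2\right) + 18 \left(2 \left(-4\right)\right)^{2}\right) 958 = \left(8 + 18 \left(-8\right)^{2}\right) 958 = \left(8 + 18 \cdot 64\right) 958 = \left(8 + 1152\right) 958 = 1160 \cdot 958 = 1111280$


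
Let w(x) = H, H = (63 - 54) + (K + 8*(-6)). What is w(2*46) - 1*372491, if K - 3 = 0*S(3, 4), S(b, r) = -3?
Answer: -372527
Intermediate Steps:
K = 3 (K = 3 + 0*(-3) = 3 + 0 = 3)
H = -36 (H = (63 - 54) + (3 + 8*(-6)) = 9 + (3 - 48) = 9 - 45 = -36)
w(x) = -36
w(2*46) - 1*372491 = -36 - 1*372491 = -36 - 372491 = -372527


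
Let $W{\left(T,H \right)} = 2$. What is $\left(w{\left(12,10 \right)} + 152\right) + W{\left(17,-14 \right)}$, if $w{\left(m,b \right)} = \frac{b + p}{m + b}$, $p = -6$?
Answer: $\frac{1696}{11} \approx 154.18$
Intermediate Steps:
$w{\left(m,b \right)} = \frac{-6 + b}{b + m}$ ($w{\left(m,b \right)} = \frac{b - 6}{m + b} = \frac{-6 + b}{b + m}$)
$\left(w{\left(12,10 \right)} + 152\right) + W{\left(17,-14 \right)} = \left(\frac{-6 + 10}{10 + 12} + 152\right) + 2 = \left(\frac{1}{22} \cdot 4 + 152\right) + 2 = \left(\frac{2}{11} + 152\right) + 2 = \frac{1674}{11} + 2 = \frac{1696}{11}$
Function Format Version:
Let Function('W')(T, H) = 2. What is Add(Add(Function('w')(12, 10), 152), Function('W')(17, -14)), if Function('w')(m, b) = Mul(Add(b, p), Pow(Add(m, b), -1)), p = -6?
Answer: Rational(1696, 11) ≈ 154.18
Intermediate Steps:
Function('w')(m, b) = Mul(Pow(Add(b, m), -1), Add(-6, b)) (Function('w')(m, b) = Mul(Add(b, -6), Pow(Add(m, b), -1)) = Mul(Add(-6, b), Pow(Add(b, m), -1)) = Mul(Pow(Add(b, m), -1), Add(-6, b)))
Add(Add(Function('w')(12, 10), 152), Function('W')(17, -14)) = Add(Add(Mul(Pow(Add(10, 12), -1), Add(-6, 10)), 152), 2) = Add(Add(Mul(Pow(22, -1), 4), 152), 2) = Add(Add(Mul(Rational(1, 22), 4), 152), 2) = Add(Add(Rational(2, 11), 152), 2) = Add(Rational(1674, 11), 2) = Rational(1696, 11)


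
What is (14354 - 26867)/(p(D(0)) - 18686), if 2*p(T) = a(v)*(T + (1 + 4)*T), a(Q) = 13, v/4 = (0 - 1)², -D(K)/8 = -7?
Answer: 12513/16502 ≈ 0.75827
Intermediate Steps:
D(K) = 56 (D(K) = -8*(-7) = 56)
v = 4 (v = 4*(0 - 1)² = 4*(-1)² = 4*1 = 4)
p(T) = 39*T (p(T) = (13*(T + (1 + 4)*T))/2 = (13*(T + 5*T))/2 = (13*(6*T))/2 = (78*T)/2 = 39*T)
(14354 - 26867)/(p(D(0)) - 18686) = (14354 - 26867)/(39*56 - 18686) = -12513/(2184 - 18686) = -12513/(-16502) = -12513*(-1/16502) = 12513/16502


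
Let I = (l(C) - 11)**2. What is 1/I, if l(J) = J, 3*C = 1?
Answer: 9/1024 ≈ 0.0087891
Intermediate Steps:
C = 1/3 (C = (1/3)*1 = 1/3 ≈ 0.33333)
I = 1024/9 (I = (1/3 - 11)**2 = (-32/3)**2 = 1024/9 ≈ 113.78)
1/I = 1/(1024/9) = 9/1024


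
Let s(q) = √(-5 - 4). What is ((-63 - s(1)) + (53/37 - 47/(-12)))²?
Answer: 653432185/197136 + 25597*I/74 ≈ 3314.6 + 345.91*I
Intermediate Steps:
s(q) = 3*I (s(q) = √(-9) = 3*I)
((-63 - s(1)) + (53/37 - 47/(-12)))² = ((-63 - 3*I) + (53/37 - 47/(-12)))² = ((-63 - 3*I) + (53*(1/37) - 47*(-1/12)))² = ((-63 - 3*I) + (53/37 + 47/12))² = ((-63 - 3*I) + 2375/444)² = (-25597/444 - 3*I)²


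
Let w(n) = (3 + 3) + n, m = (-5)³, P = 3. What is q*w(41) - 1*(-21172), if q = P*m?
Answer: 3547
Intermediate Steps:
m = -125
w(n) = 6 + n
q = -375 (q = 3*(-125) = -375)
q*w(41) - 1*(-21172) = -375*(6 + 41) - 1*(-21172) = -375*47 + 21172 = -17625 + 21172 = 3547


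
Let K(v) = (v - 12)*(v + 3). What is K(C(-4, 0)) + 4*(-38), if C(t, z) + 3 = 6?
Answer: -206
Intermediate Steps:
C(t, z) = 3 (C(t, z) = -3 + 6 = 3)
K(v) = (-12 + v)*(3 + v)
K(C(-4, 0)) + 4*(-38) = (-36 + 3² - 9*3) + 4*(-38) = (-36 + 9 - 27) - 152 = -54 - 152 = -206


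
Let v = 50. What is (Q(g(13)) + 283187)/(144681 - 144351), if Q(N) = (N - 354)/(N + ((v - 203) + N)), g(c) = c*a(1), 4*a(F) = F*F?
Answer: 33189797/38676 ≈ 858.15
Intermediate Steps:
a(F) = F²/4 (a(F) = (F*F)/4 = F²/4)
g(c) = c/4 (g(c) = c*((¼)*1²) = c*((¼)*1) = c*(¼) = c/4)
Q(N) = (-354 + N)/(-153 + 2*N) (Q(N) = (N - 354)/(N + ((50 - 203) + N)) = (-354 + N)/(N + (-153 + N)) = (-354 + N)/(-153 + 2*N))
(Q(g(13)) + 283187)/(144681 - 144351) = ((-354 + (¼)*13)/(-153 + 2*((¼)*13)) + 283187)/(144681 - 144351) = ((-354 + 13/4)/(-153 + 2*(13/4)) + 283187)/330 = (-1403/4/(-153 + 13/2) + 283187)*(1/330) = (-1403/4/(-293/2) + 283187)*(1/330) = (-2/293*(-1403/4) + 283187)*(1/330) = (1403/586 + 283187)*(1/330) = (165948985/586)*(1/330) = 33189797/38676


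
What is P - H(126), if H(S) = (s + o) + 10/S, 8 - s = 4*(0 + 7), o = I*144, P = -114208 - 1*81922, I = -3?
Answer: -12327719/63 ≈ -1.9568e+5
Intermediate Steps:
P = -196130 (P = -114208 - 81922 = -196130)
o = -432 (o = -3*144 = -432)
s = -20 (s = 8 - 4*(0 + 7) = 8 - 4*7 = 8 - 1*28 = 8 - 28 = -20)
H(S) = -452 + 10/S (H(S) = (-20 - 432) + 10/S = -452 + 10/S)
P - H(126) = -196130 - (-452 + 10/126) = -196130 - (-452 + 10*(1/126)) = -196130 - (-452 + 5/63) = -196130 - 1*(-28471/63) = -196130 + 28471/63 = -12327719/63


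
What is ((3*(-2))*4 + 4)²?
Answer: 400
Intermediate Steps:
((3*(-2))*4 + 4)² = (-6*4 + 4)² = (-24 + 4)² = (-20)² = 400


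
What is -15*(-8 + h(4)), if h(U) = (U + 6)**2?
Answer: -1380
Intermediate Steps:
h(U) = (6 + U)**2
-15*(-8 + h(4)) = -15*(-8 + (6 + 4)**2) = -15*(-8 + 10**2) = -15*(-8 + 100) = -15*92 = -1380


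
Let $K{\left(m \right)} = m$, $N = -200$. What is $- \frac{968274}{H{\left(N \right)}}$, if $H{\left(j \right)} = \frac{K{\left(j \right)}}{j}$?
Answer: $-968274$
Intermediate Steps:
$H{\left(j \right)} = 1$ ($H{\left(j \right)} = \frac{j}{j} = 1$)
$- \frac{968274}{H{\left(N \right)}} = - \frac{968274}{1} = \left(-968274\right) 1 = -968274$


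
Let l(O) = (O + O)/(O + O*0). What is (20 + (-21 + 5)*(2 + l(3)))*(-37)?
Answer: 1628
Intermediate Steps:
l(O) = 2 (l(O) = (2*O)/(O + 0) = (2*O)/O = 2)
(20 + (-21 + 5)*(2 + l(3)))*(-37) = (20 + (-21 + 5)*(2 + 2))*(-37) = (20 - 16*4)*(-37) = (20 - 64)*(-37) = -44*(-37) = 1628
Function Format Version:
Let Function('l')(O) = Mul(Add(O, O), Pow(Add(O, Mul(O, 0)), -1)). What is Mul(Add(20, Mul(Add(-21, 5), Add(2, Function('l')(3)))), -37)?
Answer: 1628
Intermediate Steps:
Function('l')(O) = 2 (Function('l')(O) = Mul(Mul(2, O), Pow(Add(O, 0), -1)) = Mul(Mul(2, O), Pow(O, -1)) = 2)
Mul(Add(20, Mul(Add(-21, 5), Add(2, Function('l')(3)))), -37) = Mul(Add(20, Mul(Add(-21, 5), Add(2, 2))), -37) = Mul(Add(20, Mul(-16, 4)), -37) = Mul(Add(20, -64), -37) = Mul(-44, -37) = 1628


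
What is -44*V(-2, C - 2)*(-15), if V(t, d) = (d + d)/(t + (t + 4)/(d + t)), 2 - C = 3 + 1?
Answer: 15840/7 ≈ 2262.9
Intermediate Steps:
C = -2 (C = 2 - (3 + 1) = 2 - 1*4 = 2 - 4 = -2)
V(t, d) = 2*d/(t + (4 + t)/(d + t)) (V(t, d) = (2*d)/(t + (4 + t)/(d + t)) = 2*d/(t + (4 + t)/(d + t)))
-44*V(-2, C - 2)*(-15) = -88*(-2 - 2)*((-2 - 2) - 2)/(4 - 2 + (-2)**2 + (-2 - 2)*(-2))*(-15) = -88*(-4)*(-4 - 2)/(4 - 2 + 4 - 4*(-2))*(-15) = -88*(-4)*(-6)/(4 - 2 + 4 + 8)*(-15) = -88*(-4)*(-6)/14*(-15) = -44*24/7*(-15) = -1056/7*(-15) = 15840/7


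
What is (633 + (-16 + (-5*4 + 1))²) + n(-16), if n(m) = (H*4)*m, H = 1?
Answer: 1794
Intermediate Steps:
n(m) = 4*m (n(m) = (1*4)*m = 4*m)
(633 + (-16 + (-5*4 + 1))²) + n(-16) = (633 + (-16 + (-5*4 + 1))²) + 4*(-16) = (633 + (-16 + (-20 + 1))²) - 64 = (633 + (-16 - 19)²) - 64 = (633 + (-35)²) - 64 = (633 + 1225) - 64 = 1858 - 64 = 1794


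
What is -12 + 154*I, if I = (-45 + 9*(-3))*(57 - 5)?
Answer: -576588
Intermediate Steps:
I = -3744 (I = (-45 - 27)*52 = -72*52 = -3744)
-12 + 154*I = -12 + 154*(-3744) = -12 - 576576 = -576588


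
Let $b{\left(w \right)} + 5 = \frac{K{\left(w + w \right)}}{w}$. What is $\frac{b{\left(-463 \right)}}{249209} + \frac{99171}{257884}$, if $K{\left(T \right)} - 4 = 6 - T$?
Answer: $\frac{11441885176273}{29755627369028} \approx 0.38453$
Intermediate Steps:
$K{\left(T \right)} = 10 - T$ ($K{\left(T \right)} = 4 - \left(-6 + T\right) = 10 - T$)
$b{\left(w \right)} = -5 + \frac{10 - 2 w}{w}$ ($b{\left(w \right)} = -5 + \frac{10 - \left(w + w\right)}{w} = -5 + \frac{10 - 2 w}{w}$)
$\frac{b{\left(-463 \right)}}{249209} + \frac{99171}{257884} = \frac{-7 + \frac{10}{-463}}{249209} + \frac{99171}{257884} = \left(-7 + 10 \left(- \frac{1}{463}\right)\right) \frac{1}{249209} + 99171 \cdot \frac{1}{257884} = \left(-7 - \frac{10}{463}\right) \frac{1}{249209} + \frac{99171}{257884} = \left(- \frac{3251}{463}\right) \frac{1}{249209} + \frac{99171}{257884} = - \frac{3251}{115383767} + \frac{99171}{257884} = \frac{11441885176273}{29755627369028}$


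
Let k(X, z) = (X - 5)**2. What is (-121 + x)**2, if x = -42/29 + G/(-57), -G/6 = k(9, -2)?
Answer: 4427704681/303601 ≈ 14584.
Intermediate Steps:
k(X, z) = (-5 + X)**2
G = -96 (G = -6*(-5 + 9)**2 = -6*4**2 = -6*16 = -96)
x = 130/551 (x = -42/29 - 96/(-57) = -42*1/29 - 96*(-1/57) = -42/29 + 32/19 = 130/551 ≈ 0.23593)
(-121 + x)**2 = (-121 + 130/551)**2 = (-66541/551)**2 = 4427704681/303601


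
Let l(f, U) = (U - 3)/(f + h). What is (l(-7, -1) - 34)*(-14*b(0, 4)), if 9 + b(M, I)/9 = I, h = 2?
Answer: -20916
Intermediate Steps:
b(M, I) = -81 + 9*I
l(f, U) = (-3 + U)/(2 + f) (l(f, U) = (U - 3)/(f + 2) = (-3 + U)/(2 + f))
(l(-7, -1) - 34)*(-14*b(0, 4)) = ((-3 - 1)/(2 - 7) - 34)*(-14*(-81 + 9*4)) = (-4/(-5) - 34)*(-14*(-81 + 36)) = (-⅕*(-4) - 34)*(-14*(-45)) = (⅘ - 34)*630 = -166/5*630 = -20916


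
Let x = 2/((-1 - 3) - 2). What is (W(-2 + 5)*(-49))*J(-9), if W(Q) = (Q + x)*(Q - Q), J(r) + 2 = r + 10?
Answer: 0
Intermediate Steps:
J(r) = 8 + r (J(r) = -2 + (r + 10) = -2 + (10 + r) = 8 + r)
x = -1/3 (x = 2/(-4 - 2) = 2/(-6) = 2*(-1/6) = -1/3 ≈ -0.33333)
W(Q) = 0 (W(Q) = (Q - 1/3)*(Q - Q) = (-1/3 + Q)*0 = 0)
(W(-2 + 5)*(-49))*J(-9) = (0*(-49))*(8 - 9) = 0*(-1) = 0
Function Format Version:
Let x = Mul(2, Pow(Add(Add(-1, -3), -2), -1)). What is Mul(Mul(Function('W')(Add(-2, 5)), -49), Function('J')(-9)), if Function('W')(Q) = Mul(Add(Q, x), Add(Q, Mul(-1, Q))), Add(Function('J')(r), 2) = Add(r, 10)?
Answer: 0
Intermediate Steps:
Function('J')(r) = Add(8, r) (Function('J')(r) = Add(-2, Add(r, 10)) = Add(-2, Add(10, r)) = Add(8, r))
x = Rational(-1, 3) (x = Mul(2, Pow(Add(-4, -2), -1)) = Mul(2, Pow(-6, -1)) = Mul(2, Rational(-1, 6)) = Rational(-1, 3) ≈ -0.33333)
Function('W')(Q) = 0 (Function('W')(Q) = Mul(Add(Q, Rational(-1, 3)), Add(Q, Mul(-1, Q))) = Mul(Add(Rational(-1, 3), Q), 0) = 0)
Mul(Mul(Function('W')(Add(-2, 5)), -49), Function('J')(-9)) = Mul(Mul(0, -49), Add(8, -9)) = Mul(0, -1) = 0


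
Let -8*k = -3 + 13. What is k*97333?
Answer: -486665/4 ≈ -1.2167e+5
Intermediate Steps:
k = -5/4 (k = -(-3 + 13)/8 = -⅛*10 = -5/4 ≈ -1.2500)
k*97333 = -5/4*97333 = -486665/4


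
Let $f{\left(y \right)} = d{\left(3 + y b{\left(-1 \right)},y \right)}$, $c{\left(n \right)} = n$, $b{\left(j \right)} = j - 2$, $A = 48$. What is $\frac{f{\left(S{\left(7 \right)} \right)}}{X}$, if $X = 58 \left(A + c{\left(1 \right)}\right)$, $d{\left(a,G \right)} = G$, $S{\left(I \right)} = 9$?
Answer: $\frac{9}{2842} \approx 0.0031668$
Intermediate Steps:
$b{\left(j \right)} = -2 + j$ ($b{\left(j \right)} = j - 2 = -2 + j$)
$f{\left(y \right)} = y$
$X = 2842$ ($X = 58 \left(48 + 1\right) = 58 \cdot 49 = 2842$)
$\frac{f{\left(S{\left(7 \right)} \right)}}{X} = \frac{9}{2842}$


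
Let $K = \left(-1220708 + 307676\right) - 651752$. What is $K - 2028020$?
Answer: $-3592804$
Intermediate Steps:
$K = -1564784$ ($K = -913032 - 651752 = -1564784$)
$K - 2028020 = -1564784 - 2028020 = -3592804$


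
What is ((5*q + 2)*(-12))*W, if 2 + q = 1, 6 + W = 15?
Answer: 324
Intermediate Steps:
W = 9 (W = -6 + 15 = 9)
q = -1 (q = -2 + 1 = -1)
((5*q + 2)*(-12))*W = ((5*(-1) + 2)*(-12))*9 = ((-5 + 2)*(-12))*9 = -3*(-12)*9 = 36*9 = 324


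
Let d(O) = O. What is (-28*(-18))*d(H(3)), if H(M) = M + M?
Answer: 3024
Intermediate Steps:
H(M) = 2*M
(-28*(-18))*d(H(3)) = (-28*(-18))*(2*3) = 504*6 = 3024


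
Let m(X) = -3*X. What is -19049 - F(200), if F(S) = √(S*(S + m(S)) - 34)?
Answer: -19049 - I*√80034 ≈ -19049.0 - 282.9*I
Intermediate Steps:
F(S) = √(-34 - 2*S²) (F(S) = √(S*(S - 3*S) - 34) = √(S*(-2*S) - 34) = √(-2*S² - 34) = √(-34 - 2*S²))
-19049 - F(200) = -19049 - √(-34 - 2*200²) = -19049 - √(-34 - 2*40000) = -19049 - √(-34 - 80000) = -19049 - √(-80034) = -19049 - I*√80034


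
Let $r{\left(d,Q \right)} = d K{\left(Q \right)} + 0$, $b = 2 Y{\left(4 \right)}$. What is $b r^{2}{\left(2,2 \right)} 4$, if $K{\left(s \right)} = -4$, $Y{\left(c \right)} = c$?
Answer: $2048$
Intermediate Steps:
$b = 8$ ($b = 2 \cdot 4 = 8$)
$r{\left(d,Q \right)} = - 4 d$ ($r{\left(d,Q \right)} = d \left(-4\right) + 0 = - 4 d + 0 = - 4 d$)
$b r^{2}{\left(2,2 \right)} 4 = 8 \left(\left(-4\right) 2\right)^{2} \cdot 4 = 8 \left(-8\right)^{2} \cdot 4 = 8 \cdot 64 \cdot 4 = 512 \cdot 4 = 2048$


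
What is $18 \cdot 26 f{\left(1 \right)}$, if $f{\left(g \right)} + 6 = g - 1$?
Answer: $-2808$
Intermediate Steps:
$f{\left(g \right)} = -7 + g$ ($f{\left(g \right)} = -6 + \left(g - 1\right) = -6 + \left(-1 + g\right) = -7 + g$)
$18 \cdot 26 f{\left(1 \right)} = 18 \cdot 26 \left(-7 + 1\right) = 468 \left(-6\right) = -2808$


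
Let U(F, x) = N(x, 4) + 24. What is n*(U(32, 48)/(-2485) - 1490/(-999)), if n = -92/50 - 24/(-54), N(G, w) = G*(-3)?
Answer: -240054884/111713175 ≈ -2.1488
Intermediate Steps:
N(G, w) = -3*G
U(F, x) = 24 - 3*x (U(F, x) = -3*x + 24 = 24 - 3*x)
n = -314/225 (n = -92*1/50 - 24*(-1/54) = -46/25 + 4/9 = -314/225 ≈ -1.3956)
n*(U(32, 48)/(-2485) - 1490/(-999)) = -314*((24 - 3*48)/(-2485) - 1490/(-999))/225 = -314*((24 - 144)*(-1/2485) - 1490*(-1/999))/225 = -314*(-120*(-1/2485) + 1490/999)/225 = -314*(24/497 + 1490/999)/225 = -314/225*764506/496503 = -240054884/111713175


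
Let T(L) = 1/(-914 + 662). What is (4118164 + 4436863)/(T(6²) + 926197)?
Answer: 2155866804/233401643 ≈ 9.2367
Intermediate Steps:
T(L) = -1/252 (T(L) = 1/(-252) = -1/252)
(4118164 + 4436863)/(T(6²) + 926197) = (4118164 + 4436863)/(-1/252 + 926197) = 8555027/(233401643/252) = 8555027*(252/233401643) = 2155866804/233401643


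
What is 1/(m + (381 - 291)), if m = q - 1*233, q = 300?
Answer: 1/157 ≈ 0.0063694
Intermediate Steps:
m = 67 (m = 300 - 1*233 = 300 - 233 = 67)
1/(m + (381 - 291)) = 1/(67 + (381 - 291)) = 1/(67 + 90) = 1/157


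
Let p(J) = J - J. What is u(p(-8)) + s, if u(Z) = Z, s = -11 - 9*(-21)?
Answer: 178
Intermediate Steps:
s = 178 (s = -11 + 189 = 178)
p(J) = 0
u(p(-8)) + s = 0 + 178 = 178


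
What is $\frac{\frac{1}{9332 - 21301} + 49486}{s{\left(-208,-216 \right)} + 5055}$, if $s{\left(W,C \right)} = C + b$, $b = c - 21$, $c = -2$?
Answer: $\frac{592297933}{57642704} \approx 10.275$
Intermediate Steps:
$b = -23$ ($b = -2 - 21 = -23$)
$s{\left(W,C \right)} = -23 + C$ ($s{\left(W,C \right)} = C - 23 = -23 + C$)
$\frac{\frac{1}{9332 - 21301} + 49486}{s{\left(-208,-216 \right)} + 5055} = \frac{\frac{1}{9332 - 21301} + 49486}{\left(-23 - 216\right) + 5055} = \frac{\frac{1}{-11969} + 49486}{-239 + 5055} = \frac{- \frac{1}{11969} + 49486}{4816} = \frac{592297933}{11969} \cdot \frac{1}{4816} = \frac{592297933}{57642704}$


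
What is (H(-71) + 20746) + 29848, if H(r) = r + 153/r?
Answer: 3586980/71 ≈ 50521.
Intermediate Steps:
(H(-71) + 20746) + 29848 = ((-71 + 153/(-71)) + 20746) + 29848 = ((-71 + 153*(-1/71)) + 20746) + 29848 = ((-71 - 153/71) + 20746) + 29848 = (-5194/71 + 20746) + 29848 = 1467772/71 + 29848 = 3586980/71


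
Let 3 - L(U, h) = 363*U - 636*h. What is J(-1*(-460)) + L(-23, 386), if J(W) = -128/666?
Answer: 84531320/333 ≈ 2.5385e+5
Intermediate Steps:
L(U, h) = 3 - 363*U + 636*h (L(U, h) = 3 - (363*U - 636*h) = 3 - (-636*h + 363*U) = 3 + (-363*U + 636*h) = 3 - 363*U + 636*h)
J(W) = -64/333 (J(W) = -128*1/666 = -64/333)
J(-1*(-460)) + L(-23, 386) = -64/333 + (3 - 363*(-23) + 636*386) = -64/333 + (3 + 8349 + 245496) = -64/333 + 253848 = 84531320/333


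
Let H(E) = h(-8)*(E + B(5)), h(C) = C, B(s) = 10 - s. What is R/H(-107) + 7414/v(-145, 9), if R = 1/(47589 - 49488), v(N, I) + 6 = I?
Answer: 3829538591/1549584 ≈ 2471.3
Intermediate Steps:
H(E) = -40 - 8*E (H(E) = -8*(E + (10 - 1*5)) = -8*(E + (10 - 5)) = -8*(E + 5) = -8*(5 + E) = -40 - 8*E)
v(N, I) = -6 + I
R = -1/1899 (R = 1/(-1899) = -1/1899 ≈ -0.00052659)
R/H(-107) + 7414/v(-145, 9) = -1/(1899*(-40 - 8*(-107))) + 7414/(-6 + 9) = -1/(1899*(-40 + 856)) + 7414/3 = -1/1899/816 + 7414*(⅓) = -1/1899*1/816 + 7414/3 = -1/1549584 + 7414/3 = 3829538591/1549584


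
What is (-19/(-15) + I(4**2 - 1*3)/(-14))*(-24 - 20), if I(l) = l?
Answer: -1562/105 ≈ -14.876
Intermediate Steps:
(-19/(-15) + I(4**2 - 1*3)/(-14))*(-24 - 20) = (-19/(-15) + (4**2 - 1*3)/(-14))*(-24 - 20) = (-19*(-1/15) + (16 - 3)*(-1/14))*(-44) = (19/15 + 13*(-1/14))*(-44) = (19/15 - 13/14)*(-44) = (71/210)*(-44) = -1562/105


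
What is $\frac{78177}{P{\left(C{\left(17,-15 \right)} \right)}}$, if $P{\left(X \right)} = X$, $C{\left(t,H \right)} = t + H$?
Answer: $\frac{78177}{2} \approx 39089.0$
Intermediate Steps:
$C{\left(t,H \right)} = H + t$
$\frac{78177}{P{\left(C{\left(17,-15 \right)} \right)}} = \frac{78177}{-15 + 17} = \frac{78177}{2}$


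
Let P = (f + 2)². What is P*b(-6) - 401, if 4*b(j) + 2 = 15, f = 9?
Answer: -31/4 ≈ -7.7500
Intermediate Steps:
b(j) = 13/4 (b(j) = -½ + (¼)*15 = -½ + 15/4 = 13/4)
P = 121 (P = (9 + 2)² = 11² = 121)
P*b(-6) - 401 = 121*(13/4) - 401 = 1573/4 - 401 = -31/4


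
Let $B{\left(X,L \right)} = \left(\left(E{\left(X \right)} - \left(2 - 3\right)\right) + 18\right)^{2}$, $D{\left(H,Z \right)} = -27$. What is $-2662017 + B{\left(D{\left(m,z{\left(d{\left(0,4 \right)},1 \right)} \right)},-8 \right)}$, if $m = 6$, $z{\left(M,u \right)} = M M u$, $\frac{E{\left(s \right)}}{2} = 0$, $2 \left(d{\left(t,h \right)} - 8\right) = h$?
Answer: $-2661656$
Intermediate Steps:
$d{\left(t,h \right)} = 8 + \frac{h}{2}$
$E{\left(s \right)} = 0$ ($E{\left(s \right)} = 2 \cdot 0 = 0$)
$z{\left(M,u \right)} = u M^{2}$ ($z{\left(M,u \right)} = M^{2} u = u M^{2}$)
$B{\left(X,L \right)} = 361$ ($B{\left(X,L \right)} = \left(\left(0 - \left(2 - 3\right)\right) + 18\right)^{2} = \left(\left(0 - -1\right) + 18\right)^{2} = \left(\left(0 + 1\right) + 18\right)^{2} = \left(1 + 18\right)^{2} = 19^{2} = 361$)
$-2662017 + B{\left(D{\left(m,z{\left(d{\left(0,4 \right)},1 \right)} \right)},-8 \right)} = -2662017 + 361 = -2661656$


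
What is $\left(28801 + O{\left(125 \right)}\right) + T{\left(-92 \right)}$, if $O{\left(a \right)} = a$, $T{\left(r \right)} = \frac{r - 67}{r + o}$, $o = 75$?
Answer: $\frac{491901}{17} \approx 28935.0$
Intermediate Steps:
$T{\left(r \right)} = \frac{-67 + r}{75 + r}$ ($T{\left(r \right)} = \frac{r - 67}{r + 75} = \frac{-67 + r}{75 + r}$)
$\left(28801 + O{\left(125 \right)}\right) + T{\left(-92 \right)} = \left(28801 + 125\right) + \frac{-67 - 92}{75 - 92} = 28926 + \frac{1}{-17} \left(-159\right) = 28926 - - \frac{159}{17} = 28926 + \frac{159}{17} = \frac{491901}{17}$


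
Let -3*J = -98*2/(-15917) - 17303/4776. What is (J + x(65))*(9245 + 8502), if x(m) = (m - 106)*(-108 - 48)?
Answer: 25891779909934097/228058776 ≈ 1.1353e+8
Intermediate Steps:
J = 274475755/228058776 (J = -(-98*2/(-15917) - 17303/4776)/3 = -(-196*(-1/15917) - 17303*1/4776)/3 = -(196/15917 - 17303/4776)/3 = -⅓*(-274475755/76019592) = 274475755/228058776 ≈ 1.2035)
x(m) = 16536 - 156*m (x(m) = (-106 + m)*(-156) = 16536 - 156*m)
(J + x(65))*(9245 + 8502) = (274475755/228058776 + (16536 - 156*65))*(9245 + 8502) = (274475755/228058776 + (16536 - 10140))*17747 = (274475755/228058776 + 6396)*17747 = (1458938407051/228058776)*17747 = 25891779909934097/228058776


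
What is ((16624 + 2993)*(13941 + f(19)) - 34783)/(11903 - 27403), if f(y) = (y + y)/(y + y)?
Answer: -273465431/15500 ≈ -17643.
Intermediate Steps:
f(y) = 1 (f(y) = (2*y)/((2*y)) = (2*y)*(1/(2*y)) = 1)
((16624 + 2993)*(13941 + f(19)) - 34783)/(11903 - 27403) = ((16624 + 2993)*(13941 + 1) - 34783)/(11903 - 27403) = (19617*13942 - 34783)/(-15500) = (273500214 - 34783)*(-1/15500) = 273465431*(-1/15500) = -273465431/15500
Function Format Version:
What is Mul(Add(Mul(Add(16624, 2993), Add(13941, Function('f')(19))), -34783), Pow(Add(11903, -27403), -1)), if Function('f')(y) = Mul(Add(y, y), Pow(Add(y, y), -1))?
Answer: Rational(-273465431, 15500) ≈ -17643.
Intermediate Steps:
Function('f')(y) = 1 (Function('f')(y) = Mul(Mul(2, y), Pow(Mul(2, y), -1)) = Mul(Mul(2, y), Mul(Rational(1, 2), Pow(y, -1))) = 1)
Mul(Add(Mul(Add(16624, 2993), Add(13941, Function('f')(19))), -34783), Pow(Add(11903, -27403), -1)) = Mul(Add(Mul(Add(16624, 2993), Add(13941, 1)), -34783), Pow(Add(11903, -27403), -1)) = Mul(Add(Mul(19617, 13942), -34783), Pow(-15500, -1)) = Mul(Add(273500214, -34783), Rational(-1, 15500)) = Mul(273465431, Rational(-1, 15500)) = Rational(-273465431, 15500)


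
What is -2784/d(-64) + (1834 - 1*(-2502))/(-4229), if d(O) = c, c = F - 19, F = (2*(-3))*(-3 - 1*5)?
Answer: -410320/4229 ≈ -97.025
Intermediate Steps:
F = 48 (F = -6*(-3 - 5) = -6*(-8) = 48)
c = 29 (c = 48 - 19 = 29)
d(O) = 29
-2784/d(-64) + (1834 - 1*(-2502))/(-4229) = -2784/29 + (1834 - 1*(-2502))/(-4229) = -2784*1/29 + (1834 + 2502)*(-1/4229) = -96 + 4336*(-1/4229) = -96 - 4336/4229 = -410320/4229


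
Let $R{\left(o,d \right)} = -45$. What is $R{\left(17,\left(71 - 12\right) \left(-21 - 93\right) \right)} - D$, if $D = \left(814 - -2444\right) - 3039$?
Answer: $-264$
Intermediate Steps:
$D = 219$ ($D = \left(814 + 2444\right) - 3039 = 3258 - 3039 = 219$)
$R{\left(17,\left(71 - 12\right) \left(-21 - 93\right) \right)} - D = -45 - 219 = -264$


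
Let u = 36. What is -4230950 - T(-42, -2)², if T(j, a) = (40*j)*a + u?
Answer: -15763766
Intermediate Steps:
T(j, a) = 36 + 40*a*j (T(j, a) = (40*j)*a + 36 = 40*a*j + 36 = 36 + 40*a*j)
-4230950 - T(-42, -2)² = -4230950 - (36 + 40*(-2)*(-42))² = -4230950 - (36 + 3360)² = -4230950 - 1*3396² = -4230950 - 1*11532816 = -4230950 - 11532816 = -15763766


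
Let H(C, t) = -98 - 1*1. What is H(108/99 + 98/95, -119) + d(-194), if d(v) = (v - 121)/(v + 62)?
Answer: -4251/44 ≈ -96.614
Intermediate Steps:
d(v) = (-121 + v)/(62 + v)
H(C, t) = -99 (H(C, t) = -98 - 1 = -99)
H(108/99 + 98/95, -119) + d(-194) = -99 + (-121 - 194)/(62 - 194) = -99 - 315/(-132) = -99 - 1/132*(-315) = -99 + 105/44 = -4251/44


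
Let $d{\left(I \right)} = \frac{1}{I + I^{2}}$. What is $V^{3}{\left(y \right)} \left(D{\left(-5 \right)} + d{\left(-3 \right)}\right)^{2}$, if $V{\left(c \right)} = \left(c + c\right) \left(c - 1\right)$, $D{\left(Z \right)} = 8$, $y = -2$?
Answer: $115248$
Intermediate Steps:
$V{\left(c \right)} = 2 c \left(-1 + c\right)$
$V^{3}{\left(y \right)} \left(D{\left(-5 \right)} + d{\left(-3 \right)}\right)^{2} = \left(2 \left(-2\right) \left(-1 - 2\right)\right)^{3} \left(8 + \frac{1}{\left(-3\right) \left(1 - 3\right)}\right)^{2} = \left(2 \left(-2\right) \left(-3\right)\right)^{3} \left(8 - \frac{1}{3 \left(-2\right)}\right)^{2} = 12^{3} \left(8 - - \frac{1}{6}\right)^{2} = 1728 \left(8 + \frac{1}{6}\right)^{2} = 1728 \left(\frac{49}{6}\right)^{2} = 1728 \cdot \frac{2401}{36} = 115248$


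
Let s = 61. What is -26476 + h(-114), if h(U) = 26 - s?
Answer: -26511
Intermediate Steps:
h(U) = -35 (h(U) = 26 - 1*61 = 26 - 61 = -35)
-26476 + h(-114) = -26476 - 35 = -26511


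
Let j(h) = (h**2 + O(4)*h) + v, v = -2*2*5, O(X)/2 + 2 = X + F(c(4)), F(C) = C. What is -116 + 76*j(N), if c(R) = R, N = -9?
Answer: -3688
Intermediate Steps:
O(X) = 4 + 2*X (O(X) = -4 + 2*(X + 4) = -4 + 2*(4 + X) = -4 + (8 + 2*X) = 4 + 2*X)
v = -20 (v = -4*5 = -20)
j(h) = -20 + h**2 + 12*h (j(h) = (h**2 + (4 + 2*4)*h) - 20 = (h**2 + (4 + 8)*h) - 20 = (h**2 + 12*h) - 20 = -20 + h**2 + 12*h)
-116 + 76*j(N) = -116 + 76*(-20 + (-9)**2 + 12*(-9)) = -116 + 76*(-20 + 81 - 108) = -116 + 76*(-47) = -116 - 3572 = -3688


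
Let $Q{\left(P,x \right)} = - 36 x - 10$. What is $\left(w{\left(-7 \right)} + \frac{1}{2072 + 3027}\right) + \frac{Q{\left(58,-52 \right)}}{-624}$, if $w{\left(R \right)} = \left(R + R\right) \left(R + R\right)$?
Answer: $\frac{307067191}{1590888} \approx 193.02$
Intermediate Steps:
$Q{\left(P,x \right)} = -10 - 36 x$
$w{\left(R \right)} = 4 R^{2}$ ($w{\left(R \right)} = 2 R 2 R = 4 R^{2}$)
$\left(w{\left(-7 \right)} + \frac{1}{2072 + 3027}\right) + \frac{Q{\left(58,-52 \right)}}{-624} = \left(4 \left(-7\right)^{2} + \frac{1}{2072 + 3027}\right) + \frac{-10 - -1872}{-624} = \left(4 \cdot 49 + \frac{1}{5099}\right) + \left(-10 + 1872\right) \left(- \frac{1}{624}\right) = \left(196 + \frac{1}{5099}\right) + 1862 \left(- \frac{1}{624}\right) = \frac{999405}{5099} - \frac{931}{312} = \frac{307067191}{1590888}$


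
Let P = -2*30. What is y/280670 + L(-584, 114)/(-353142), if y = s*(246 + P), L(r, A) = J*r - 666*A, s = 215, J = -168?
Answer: 131577377/1651939419 ≈ 0.079650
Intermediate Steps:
P = -60
L(r, A) = -666*A - 168*r (L(r, A) = -168*r - 666*A = -666*A - 168*r)
y = 39990 (y = 215*(246 - 60) = 215*186 = 39990)
y/280670 + L(-584, 114)/(-353142) = 39990/280670 + (-666*114 - 168*(-584))/(-353142) = 39990*(1/280670) + (-75924 + 98112)*(-1/353142) = 3999/28067 + 22188*(-1/353142) = 3999/28067 - 3698/58857 = 131577377/1651939419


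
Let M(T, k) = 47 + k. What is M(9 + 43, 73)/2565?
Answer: 8/171 ≈ 0.046784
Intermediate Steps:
M(9 + 43, 73)/2565 = (47 + 73)/2565 = 120*(1/2565) = 8/171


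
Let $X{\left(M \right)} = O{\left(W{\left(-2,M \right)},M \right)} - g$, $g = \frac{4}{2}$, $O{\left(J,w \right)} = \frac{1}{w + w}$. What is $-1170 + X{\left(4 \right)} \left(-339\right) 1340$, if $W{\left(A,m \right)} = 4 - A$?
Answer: $\frac{1701135}{2} \approx 8.5057 \cdot 10^{5}$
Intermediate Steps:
$O{\left(J,w \right)} = \frac{1}{2 w}$
$g = 2$ ($g = 4 \cdot \frac{1}{2} = 2$)
$X{\left(M \right)} = -2 + \frac{1}{2 M}$ ($X{\left(M \right)} = \frac{1}{2 M} - 2 = -2 + \frac{1}{2 M}$)
$-1170 + X{\left(4 \right)} \left(-339\right) 1340 = -1170 + \left(-2 + \frac{1}{2 \cdot 4}\right) \left(-339\right) 1340 = -1170 + \left(-2 + \frac{1}{2} \cdot \frac{1}{4}\right) \left(-339\right) 1340 = -1170 + \left(-2 + \frac{1}{8}\right) \left(-339\right) 1340 = -1170 + \left(- \frac{15}{8}\right) \left(-339\right) 1340 = -1170 + \frac{5085}{8} \cdot 1340 = -1170 + \frac{1703475}{2} = \frac{1701135}{2}$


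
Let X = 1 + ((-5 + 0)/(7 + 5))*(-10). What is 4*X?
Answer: 62/3 ≈ 20.667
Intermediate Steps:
X = 31/6 (X = 1 - 5/12*(-10) = 1 + 25/6 = 31/6 ≈ 5.1667)
4*X = 4*(31/6) = 62/3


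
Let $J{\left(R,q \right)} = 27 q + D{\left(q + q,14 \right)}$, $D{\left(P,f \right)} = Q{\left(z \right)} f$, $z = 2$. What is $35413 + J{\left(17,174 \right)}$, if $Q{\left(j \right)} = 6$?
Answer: $40195$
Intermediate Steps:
$D{\left(P,f \right)} = 6 f$
$J{\left(R,q \right)} = 84 + 27 q$ ($J{\left(R,q \right)} = 27 q + 6 \cdot 14 = 27 q + 84 = 84 + 27 q$)
$35413 + J{\left(17,174 \right)} = 35413 + \left(84 + 27 \cdot 174\right) = 35413 + \left(84 + 4698\right) = 35413 + 4782 = 40195$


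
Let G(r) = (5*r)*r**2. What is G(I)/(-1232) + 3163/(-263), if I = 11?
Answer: -513371/29456 ≈ -17.428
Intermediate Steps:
G(r) = 5*r**3
G(I)/(-1232) + 3163/(-263) = (5*11**3)/(-1232) + 3163/(-263) = (5*1331)*(-1/1232) + 3163*(-1/263) = 6655*(-1/1232) - 3163/263 = -605/112 - 3163/263 = -513371/29456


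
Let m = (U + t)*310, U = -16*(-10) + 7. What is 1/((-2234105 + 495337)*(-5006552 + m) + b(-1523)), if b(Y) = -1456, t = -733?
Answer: 1/9010316639760 ≈ 1.1098e-13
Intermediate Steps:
U = 167 (U = 160 + 7 = 167)
m = -175460 (m = (167 - 733)*310 = -566*310 = -175460)
1/((-2234105 + 495337)*(-5006552 + m) + b(-1523)) = 1/((-2234105 + 495337)*(-5006552 - 175460) - 1456) = 1/(-1738768*(-5182012) - 1456) = 1/(9010316641216 - 1456) = 1/9010316639760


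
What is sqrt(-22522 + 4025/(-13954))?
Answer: 3*I*sqrt(487267498378)/13954 ≈ 150.07*I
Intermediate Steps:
sqrt(-22522 + 4025/(-13954)) = sqrt(-22522 + 4025*(-1/13954)) = sqrt(-22522 - 4025/13954) = sqrt(-314276013/13954) = 3*I*sqrt(487267498378)/13954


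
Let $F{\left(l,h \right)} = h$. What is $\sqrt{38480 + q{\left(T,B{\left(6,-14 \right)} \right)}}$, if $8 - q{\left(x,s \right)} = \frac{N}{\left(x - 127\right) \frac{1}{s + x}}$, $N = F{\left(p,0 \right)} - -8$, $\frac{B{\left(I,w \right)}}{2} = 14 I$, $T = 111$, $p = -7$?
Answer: $\frac{\sqrt{154510}}{2} \approx 196.54$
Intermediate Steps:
$B{\left(I,w \right)} = 28 I$ ($B{\left(I,w \right)} = 2 \cdot 14 I = 28 I$)
$N = 8$ ($N = 0 - -8 = 0 + 8 = 8$)
$q{\left(x,s \right)} = 8 - \frac{8 \left(s + x\right)}{-127 + x}$ ($q{\left(x,s \right)} = 8 - \frac{8}{\left(x - 127\right) \frac{1}{s + x}} = 8 - \frac{8}{\left(-127 + x\right) \frac{1}{s + x}} = 8 - \frac{8}{\frac{1}{s + x} \left(-127 + x\right)} = 8 - 8 \frac{s + x}{-127 + x} = 8 - \frac{8 \left(s + x\right)}{-127 + x}$)
$\sqrt{38480 + q{\left(T,B{\left(6,-14 \right)} \right)}} = \sqrt{38480 + \frac{8 \left(-127 - 28 \cdot 6\right)}{-127 + 111}} = \sqrt{38480 + \frac{8 \left(-127 - 168\right)}{-16}} = \sqrt{38480 + 8 \left(- \frac{1}{16}\right) \left(-127 - 168\right)} = \sqrt{38480 + 8 \left(- \frac{1}{16}\right) \left(-295\right)} = \sqrt{38480 + \frac{295}{2}} = \sqrt{\frac{77255}{2}} = \frac{\sqrt{154510}}{2}$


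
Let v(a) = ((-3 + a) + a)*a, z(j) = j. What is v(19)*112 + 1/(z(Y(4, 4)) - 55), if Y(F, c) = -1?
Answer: 4170879/56 ≈ 74480.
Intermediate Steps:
v(a) = a*(-3 + 2*a) (v(a) = (-3 + 2*a)*a = a*(-3 + 2*a))
v(19)*112 + 1/(z(Y(4, 4)) - 55) = (19*(-3 + 2*19))*112 + 1/(-1 - 55) = (19*(-3 + 38))*112 + 1/(-56) = (19*35)*112 - 1/56 = 665*112 - 1/56 = 74480 - 1/56 = 4170879/56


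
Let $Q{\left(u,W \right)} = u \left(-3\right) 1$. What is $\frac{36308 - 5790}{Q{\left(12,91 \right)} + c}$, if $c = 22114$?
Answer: $\frac{15259}{11039} \approx 1.3823$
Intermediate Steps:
$Q{\left(u,W \right)} = - 3 u$ ($Q{\left(u,W \right)} = - 3 u 1 = - 3 u$)
$\frac{36308 - 5790}{Q{\left(12,91 \right)} + c} = \frac{36308 - 5790}{\left(-3\right) 12 + 22114} = \frac{30518}{-36 + 22114} = \frac{30518}{22078} = 30518 \cdot \frac{1}{22078} = \frac{15259}{11039}$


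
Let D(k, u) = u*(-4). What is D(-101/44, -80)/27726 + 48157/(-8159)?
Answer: -666295051/113108217 ≈ -5.8908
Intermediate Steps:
D(k, u) = -4*u
D(-101/44, -80)/27726 + 48157/(-8159) = -4*(-80)/27726 + 48157/(-8159) = 320*(1/27726) + 48157*(-1/8159) = 160/13863 - 48157/8159 = -666295051/113108217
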